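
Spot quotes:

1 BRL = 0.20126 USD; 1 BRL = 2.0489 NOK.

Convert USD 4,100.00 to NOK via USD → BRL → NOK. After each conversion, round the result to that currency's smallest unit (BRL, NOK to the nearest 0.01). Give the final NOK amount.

NOK 41,739.49

USD 4,100.00 ÷ 0.20126 = BRL 20,371.66
BRL 20,371.66 × 2.0489 = NOK 41,739.49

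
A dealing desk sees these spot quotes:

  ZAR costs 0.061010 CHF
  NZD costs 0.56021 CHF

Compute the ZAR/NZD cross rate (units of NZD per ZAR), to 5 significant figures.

ZAR/NZD = 0.10891

1 ZAR × 0.061010 = 0.06101 CHF
0.06101 CHF ÷ 0.56021 = 0.108906 NZD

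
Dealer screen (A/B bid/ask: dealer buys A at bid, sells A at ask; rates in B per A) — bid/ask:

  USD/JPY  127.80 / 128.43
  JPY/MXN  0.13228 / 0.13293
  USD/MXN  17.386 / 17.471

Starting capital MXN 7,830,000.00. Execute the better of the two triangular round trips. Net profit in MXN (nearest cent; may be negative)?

Net profit: MXN 143,921.39

Best loop MXN → JPY → USD → MXN:
MXN 7,830,000.00 ÷ 0.13293 (buy JPY at ask) = JPY 58,903,182
JPY 58,903,182 ÷ 128.43 (buy USD at ask) = USD 458,640.37
USD 458,640.37 × 17.386 (sell USD at bid) = MXN 7,973,921.39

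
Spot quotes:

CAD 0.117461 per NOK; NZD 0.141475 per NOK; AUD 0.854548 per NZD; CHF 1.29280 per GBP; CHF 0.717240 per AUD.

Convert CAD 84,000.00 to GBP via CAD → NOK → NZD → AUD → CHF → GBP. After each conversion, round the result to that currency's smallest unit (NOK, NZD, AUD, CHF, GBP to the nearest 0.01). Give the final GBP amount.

CAD 84,000.00 ÷ 0.117461 = NOK 715,130.98
NOK 715,130.98 × 0.141475 = NZD 101,173.16
NZD 101,173.16 × 0.854548 = AUD 86,457.32
AUD 86,457.32 × 0.717240 = CHF 62,010.65
CHF 62,010.65 ÷ 1.29280 = GBP 47,966.16

GBP 47,966.16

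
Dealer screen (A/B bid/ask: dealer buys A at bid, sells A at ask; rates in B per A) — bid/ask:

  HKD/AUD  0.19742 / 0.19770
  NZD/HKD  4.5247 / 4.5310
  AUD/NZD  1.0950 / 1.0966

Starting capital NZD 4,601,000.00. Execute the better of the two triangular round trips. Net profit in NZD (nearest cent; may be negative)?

Best loop NZD → AUD → HKD → NZD:
NZD 4,601,000.00 ÷ 1.0966 (buy AUD at ask) = AUD 4,195,695.79
AUD 4,195,695.79 ÷ 0.19770 (buy HKD at ask) = HKD 21,222,538.12
HKD 21,222,538.12 ÷ 4.5310 (buy NZD at ask) = NZD 4,683,853.04

Net profit: NZD 82,853.04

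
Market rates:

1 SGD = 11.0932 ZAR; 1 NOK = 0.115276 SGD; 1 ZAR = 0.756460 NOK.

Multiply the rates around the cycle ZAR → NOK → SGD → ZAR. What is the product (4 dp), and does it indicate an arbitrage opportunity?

0.9673 (arbitrage exists)

Around ZAR → NOK → SGD → ZAR: 1 × 0.756460 × 0.115276 × 11.0932 = 0.967346
Product < 1; profitable direction is ZAR → SGD → NOK → ZAR.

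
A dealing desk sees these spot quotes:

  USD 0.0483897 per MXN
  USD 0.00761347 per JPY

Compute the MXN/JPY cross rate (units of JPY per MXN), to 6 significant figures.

1 MXN × 0.0483897 = 0.0483897 USD
0.0483897 USD ÷ 0.00761347 = 6.3558 JPY

MXN/JPY = 6.35580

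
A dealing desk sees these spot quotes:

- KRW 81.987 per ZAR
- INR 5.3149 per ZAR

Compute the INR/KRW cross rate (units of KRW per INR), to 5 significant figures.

INR/KRW = 15.426

1 INR ÷ 5.3149 = 0.18815 ZAR
0.18815 ZAR × 81.987 = 15.4259 KRW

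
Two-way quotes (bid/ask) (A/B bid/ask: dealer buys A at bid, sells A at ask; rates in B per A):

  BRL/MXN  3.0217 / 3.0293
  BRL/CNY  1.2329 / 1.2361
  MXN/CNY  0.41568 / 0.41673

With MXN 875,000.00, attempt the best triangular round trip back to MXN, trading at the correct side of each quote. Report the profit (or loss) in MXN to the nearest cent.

Best loop MXN → CNY → BRL → MXN:
MXN 875,000.00 × 0.41568 (sell MXN at bid) = CNY 363,720.00
CNY 363,720.00 ÷ 1.2361 (buy BRL at ask) = BRL 294,248.04
BRL 294,248.04 × 3.0217 (sell BRL at bid) = MXN 889,129.30

Net profit: MXN 14,129.30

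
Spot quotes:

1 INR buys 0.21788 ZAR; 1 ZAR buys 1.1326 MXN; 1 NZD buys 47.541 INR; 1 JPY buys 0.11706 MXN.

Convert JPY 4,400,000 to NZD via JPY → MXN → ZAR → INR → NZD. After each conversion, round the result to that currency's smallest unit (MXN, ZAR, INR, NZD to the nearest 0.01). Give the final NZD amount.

NZD 43,903.48

JPY 4,400,000 × 0.11706 = MXN 515,064.00
MXN 515,064.00 ÷ 1.1326 = ZAR 454,762.49
ZAR 454,762.49 ÷ 0.21788 = INR 2,087,215.39
INR 2,087,215.39 ÷ 47.541 = NZD 43,903.48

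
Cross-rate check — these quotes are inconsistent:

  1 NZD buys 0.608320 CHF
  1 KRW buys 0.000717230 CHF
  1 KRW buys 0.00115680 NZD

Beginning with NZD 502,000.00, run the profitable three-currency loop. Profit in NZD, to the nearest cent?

Profitable loop is NZD → KRW → CHF → NZD:
NZD 502,000.00 ÷ 0.00115680 = KRW 433,955,740
KRW 433,955,740 × 0.000717230 = CHF 311,246.08
CHF 311,246.08 ÷ 0.608320 = NZD 511,648.60
Profit = NZD 511,648.60 − NZD 502,000.00

Profit: NZD 9,648.60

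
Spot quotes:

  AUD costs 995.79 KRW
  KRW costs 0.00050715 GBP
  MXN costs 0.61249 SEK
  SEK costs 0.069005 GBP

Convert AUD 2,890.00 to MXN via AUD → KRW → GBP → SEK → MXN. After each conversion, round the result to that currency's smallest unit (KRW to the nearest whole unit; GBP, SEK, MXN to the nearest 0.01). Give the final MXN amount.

MXN 34,531.99

AUD 2,890.00 × 995.79 = KRW 2,877,833
KRW 2,877,833 × 0.00050715 = GBP 1,459.49
GBP 1,459.49 ÷ 0.069005 = SEK 21,150.50
SEK 21,150.50 ÷ 0.61249 = MXN 34,531.99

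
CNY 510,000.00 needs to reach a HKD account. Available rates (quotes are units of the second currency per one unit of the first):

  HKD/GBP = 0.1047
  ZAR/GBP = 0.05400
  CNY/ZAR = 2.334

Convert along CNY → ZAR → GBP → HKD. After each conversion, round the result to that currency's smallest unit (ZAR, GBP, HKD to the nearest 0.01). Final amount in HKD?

HKD 613,928.94

CNY 510,000.00 × 2.334 = ZAR 1,190,340.00
ZAR 1,190,340.00 × 0.05400 = GBP 64,278.36
GBP 64,278.36 ÷ 0.1047 = HKD 613,928.94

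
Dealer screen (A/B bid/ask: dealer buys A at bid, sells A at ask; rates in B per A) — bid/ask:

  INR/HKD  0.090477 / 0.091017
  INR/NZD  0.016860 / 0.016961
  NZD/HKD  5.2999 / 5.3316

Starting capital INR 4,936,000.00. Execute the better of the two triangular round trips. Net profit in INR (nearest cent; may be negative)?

Net profit: INR 2,605.43

Best loop INR → HKD → NZD → INR:
INR 4,936,000.00 × 0.090477 (sell INR at bid) = HKD 446,594.47
HKD 446,594.47 ÷ 5.3316 (buy NZD at ask) = NZD 83,763.69
NZD 83,763.69 ÷ 0.016961 (buy INR at ask) = INR 4,938,605.43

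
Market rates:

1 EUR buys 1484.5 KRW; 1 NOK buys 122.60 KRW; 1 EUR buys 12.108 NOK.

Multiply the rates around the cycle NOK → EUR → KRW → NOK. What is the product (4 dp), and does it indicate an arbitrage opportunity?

Around NOK → EUR → KRW → NOK: 1 ÷ 12.108 × 1484.5 ÷ 122.60 = 1.000040
Product ≈ 1 (deviation 0.004%, within rounding noise).

1.0000 (no arbitrage)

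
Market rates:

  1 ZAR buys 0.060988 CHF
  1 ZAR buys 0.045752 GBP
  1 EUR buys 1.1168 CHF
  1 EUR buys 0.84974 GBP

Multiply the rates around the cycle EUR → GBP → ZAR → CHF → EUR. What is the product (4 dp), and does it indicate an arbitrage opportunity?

1.0142 (arbitrage exists)

Around EUR → GBP → ZAR → CHF → EUR: 1 × 0.84974 ÷ 0.045752 × 0.060988 ÷ 1.1168 = 1.014250
Product > 1; profitable direction is EUR → GBP → ZAR → CHF → EUR.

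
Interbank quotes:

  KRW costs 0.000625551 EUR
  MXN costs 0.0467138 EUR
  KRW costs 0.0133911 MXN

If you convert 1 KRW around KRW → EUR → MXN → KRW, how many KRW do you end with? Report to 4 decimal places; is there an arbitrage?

1.0000 (no arbitrage)

Around KRW → EUR → MXN → KRW: 1 × 0.000625551 ÷ 0.0467138 ÷ 0.0133911 = 1.000003
Product ≈ 1 (deviation 0.000%, within rounding noise).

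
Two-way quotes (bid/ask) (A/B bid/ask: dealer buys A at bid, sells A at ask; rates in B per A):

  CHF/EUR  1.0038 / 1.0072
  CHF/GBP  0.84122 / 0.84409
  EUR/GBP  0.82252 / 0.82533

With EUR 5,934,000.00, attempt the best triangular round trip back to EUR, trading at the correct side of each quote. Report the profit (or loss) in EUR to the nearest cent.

Net profit: EUR 71,010.66

Best loop EUR → CHF → GBP → EUR:
EUR 5,934,000.00 ÷ 1.0072 (buy CHF at ask) = CHF 5,891,580.62
CHF 5,891,580.62 × 0.84122 (sell CHF at bid) = GBP 4,956,115.45
GBP 4,956,115.45 ÷ 0.82533 (buy EUR at ask) = EUR 6,005,010.66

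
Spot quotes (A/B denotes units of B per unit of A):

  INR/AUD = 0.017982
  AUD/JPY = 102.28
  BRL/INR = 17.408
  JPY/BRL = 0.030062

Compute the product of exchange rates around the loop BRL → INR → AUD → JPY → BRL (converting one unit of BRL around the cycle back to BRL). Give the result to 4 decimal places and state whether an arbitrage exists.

Around BRL → INR → AUD → JPY → BRL: 1 × 17.408 × 0.017982 × 102.28 × 0.030062 = 0.962488
Product < 1; profitable direction is BRL → JPY → AUD → INR → BRL.

0.9625 (arbitrage exists)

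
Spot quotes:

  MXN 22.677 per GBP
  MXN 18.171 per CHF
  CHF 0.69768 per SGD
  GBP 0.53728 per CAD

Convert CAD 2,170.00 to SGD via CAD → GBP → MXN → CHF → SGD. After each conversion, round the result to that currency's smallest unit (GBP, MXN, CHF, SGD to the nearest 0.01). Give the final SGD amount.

SGD 2,085.51

CAD 2,170.00 × 0.53728 = GBP 1,165.90
GBP 1,165.90 × 22.677 = MXN 26,439.11
MXN 26,439.11 ÷ 18.171 = CHF 1,455.02
CHF 1,455.02 ÷ 0.69768 = SGD 2,085.51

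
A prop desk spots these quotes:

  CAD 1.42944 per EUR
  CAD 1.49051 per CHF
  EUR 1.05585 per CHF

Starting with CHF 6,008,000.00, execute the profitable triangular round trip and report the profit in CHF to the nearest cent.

Profitable loop is CHF → EUR → CAD → CHF:
CHF 6,008,000.00 × 1.05585 = EUR 6,343,546.80
EUR 6,343,546.80 × 1.42944 = CAD 9,067,719.54
CAD 9,067,719.54 ÷ 1.49051 = CHF 6,083,635.49
Profit = CHF 6,083,635.49 − CHF 6,008,000.00

Profit: CHF 75,635.49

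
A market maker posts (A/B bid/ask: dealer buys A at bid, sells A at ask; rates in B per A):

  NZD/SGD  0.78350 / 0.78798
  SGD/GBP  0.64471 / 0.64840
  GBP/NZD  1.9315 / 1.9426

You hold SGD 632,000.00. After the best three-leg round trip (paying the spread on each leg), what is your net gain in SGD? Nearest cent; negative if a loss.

Net profit: SGD 4,759.59

Best loop SGD → NZD → GBP → SGD:
SGD 632,000.00 ÷ 0.78798 (buy NZD at ask) = NZD 802,050.81
NZD 802,050.81 ÷ 1.9426 (buy GBP at ask) = GBP 412,874.92
GBP 412,874.92 ÷ 0.64840 (buy SGD at ask) = SGD 636,759.59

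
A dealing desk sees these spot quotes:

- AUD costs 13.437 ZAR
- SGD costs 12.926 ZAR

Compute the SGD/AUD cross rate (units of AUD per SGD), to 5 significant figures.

1 SGD × 12.926 = 12.926 ZAR
12.926 ZAR ÷ 13.437 = 0.961971 AUD

SGD/AUD = 0.96197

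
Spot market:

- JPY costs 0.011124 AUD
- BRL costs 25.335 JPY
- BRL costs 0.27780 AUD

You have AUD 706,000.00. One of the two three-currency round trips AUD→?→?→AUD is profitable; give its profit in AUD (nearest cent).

Profit: AUD 10,233.04

Profitable loop is AUD → BRL → JPY → AUD:
AUD 706,000.00 ÷ 0.27780 = BRL 2,541,396.69
BRL 2,541,396.69 × 25.335 = JPY 64,386,285
JPY 64,386,285 × 0.011124 = AUD 716,233.04
Profit = AUD 716,233.04 − AUD 706,000.00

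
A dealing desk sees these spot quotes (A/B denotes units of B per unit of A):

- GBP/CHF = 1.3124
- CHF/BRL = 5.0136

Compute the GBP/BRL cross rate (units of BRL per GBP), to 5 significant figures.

GBP/BRL = 6.5798

1 GBP × 1.3124 = 1.3124 CHF
1.3124 CHF × 5.0136 = 6.57985 BRL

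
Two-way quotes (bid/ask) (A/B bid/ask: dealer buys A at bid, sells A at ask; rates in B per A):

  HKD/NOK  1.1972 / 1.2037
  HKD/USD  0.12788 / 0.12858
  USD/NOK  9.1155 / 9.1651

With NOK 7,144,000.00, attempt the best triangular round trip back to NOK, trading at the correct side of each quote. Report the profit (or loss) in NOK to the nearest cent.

Net profit: NOK 113,675.14

Best loop NOK → USD → HKD → NOK:
NOK 7,144,000.00 ÷ 9.1651 (buy USD at ask) = USD 779,478.67
USD 779,478.67 ÷ 0.12858 (buy HKD at ask) = HKD 6,062,207.77
HKD 6,062,207.77 × 1.1972 (sell HKD at bid) = NOK 7,257,675.14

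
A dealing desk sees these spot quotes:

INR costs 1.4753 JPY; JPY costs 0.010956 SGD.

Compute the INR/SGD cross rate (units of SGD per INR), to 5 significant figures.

1 INR × 1.4753 = 1.4753 JPY
1.4753 JPY × 0.010956 = 0.0161634 SGD

INR/SGD = 0.016163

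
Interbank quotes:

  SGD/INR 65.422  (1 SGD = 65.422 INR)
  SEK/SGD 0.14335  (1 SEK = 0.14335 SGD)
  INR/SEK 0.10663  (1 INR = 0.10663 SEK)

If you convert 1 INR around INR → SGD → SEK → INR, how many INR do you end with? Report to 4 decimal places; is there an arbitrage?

1.0000 (no arbitrage)

Around INR → SGD → SEK → INR: 1 ÷ 65.422 ÷ 0.14335 ÷ 0.10663 = 0.999998
Product ≈ 1 (deviation 0.000%, within rounding noise).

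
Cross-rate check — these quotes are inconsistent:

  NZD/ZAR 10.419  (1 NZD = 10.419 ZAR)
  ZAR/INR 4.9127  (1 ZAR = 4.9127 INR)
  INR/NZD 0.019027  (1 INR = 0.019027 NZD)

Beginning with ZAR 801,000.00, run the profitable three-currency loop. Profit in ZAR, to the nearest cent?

Profit: ZAR 21,462.14

Profitable loop is ZAR → NZD → INR → ZAR:
ZAR 801,000.00 ÷ 10.419 = NZD 76,878.78
NZD 76,878.78 ÷ 0.019027 = INR 4,040,509.76
INR 4,040,509.76 ÷ 4.9127 = ZAR 822,462.14
Profit = ZAR 822,462.14 − ZAR 801,000.00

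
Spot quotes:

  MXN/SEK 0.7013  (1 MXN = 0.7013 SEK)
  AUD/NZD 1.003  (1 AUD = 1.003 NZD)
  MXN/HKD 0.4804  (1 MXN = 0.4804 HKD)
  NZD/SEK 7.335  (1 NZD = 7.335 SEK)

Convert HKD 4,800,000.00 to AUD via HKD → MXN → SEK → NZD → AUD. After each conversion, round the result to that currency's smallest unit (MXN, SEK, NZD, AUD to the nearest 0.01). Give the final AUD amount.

HKD 4,800,000.00 ÷ 0.4804 = MXN 9,991,673.61
MXN 9,991,673.61 × 0.7013 = SEK 7,007,160.70
SEK 7,007,160.70 ÷ 7.335 = NZD 955,304.80
NZD 955,304.80 ÷ 1.003 = AUD 952,447.46

AUD 952,447.46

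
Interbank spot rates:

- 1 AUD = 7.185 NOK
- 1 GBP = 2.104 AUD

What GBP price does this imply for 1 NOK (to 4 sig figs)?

1 NOK ÷ 7.185 = 0.139179 AUD
0.139179 AUD ÷ 2.104 = 0.0661496 GBP

NOK/GBP = 0.06615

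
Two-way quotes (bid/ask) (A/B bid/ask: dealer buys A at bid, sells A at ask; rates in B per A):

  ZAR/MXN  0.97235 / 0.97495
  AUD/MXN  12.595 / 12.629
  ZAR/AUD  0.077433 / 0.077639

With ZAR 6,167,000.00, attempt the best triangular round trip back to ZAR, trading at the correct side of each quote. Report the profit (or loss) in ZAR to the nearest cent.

Net profit: ZAR 2,015.51

Best loop ZAR → AUD → MXN → ZAR:
ZAR 6,167,000.00 × 0.077433 (sell ZAR at bid) = AUD 477,529.31
AUD 477,529.31 × 12.595 (sell AUD at bid) = MXN 6,014,481.67
MXN 6,014,481.67 ÷ 0.97495 (buy ZAR at ask) = ZAR 6,169,015.51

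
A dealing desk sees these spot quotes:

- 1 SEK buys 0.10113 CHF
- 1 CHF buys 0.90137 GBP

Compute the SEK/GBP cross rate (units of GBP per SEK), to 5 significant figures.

SEK/GBP = 0.091156

1 SEK × 0.10113 = 0.10113 CHF
0.10113 CHF × 0.90137 = 0.0911555 GBP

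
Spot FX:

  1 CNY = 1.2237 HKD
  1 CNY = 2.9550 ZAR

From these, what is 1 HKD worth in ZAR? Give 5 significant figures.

HKD/ZAR = 2.4148

1 HKD ÷ 1.2237 = 0.817194 CNY
0.817194 CNY × 2.9550 = 2.41481 ZAR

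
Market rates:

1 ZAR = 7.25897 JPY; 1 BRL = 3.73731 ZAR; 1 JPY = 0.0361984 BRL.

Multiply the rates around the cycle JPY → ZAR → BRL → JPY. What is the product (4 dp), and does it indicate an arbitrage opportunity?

1.0183 (arbitrage exists)

Around JPY → ZAR → BRL → JPY: 1 ÷ 7.25897 ÷ 3.73731 ÷ 0.0361984 = 1.018302
Product > 1; profitable direction is JPY → ZAR → BRL → JPY.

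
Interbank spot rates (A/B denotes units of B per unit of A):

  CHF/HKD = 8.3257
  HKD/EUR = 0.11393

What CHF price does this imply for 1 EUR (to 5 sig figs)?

EUR/CHF = 1.0542

1 EUR ÷ 0.11393 = 8.77732 HKD
8.77732 HKD ÷ 8.3257 = 1.05424 CHF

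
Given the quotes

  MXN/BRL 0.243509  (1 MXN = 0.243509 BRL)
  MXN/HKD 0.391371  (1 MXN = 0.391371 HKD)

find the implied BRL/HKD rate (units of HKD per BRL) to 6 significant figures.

1 BRL ÷ 0.243509 = 4.10662 MXN
4.10662 MXN × 0.391371 = 1.60721 HKD

BRL/HKD = 1.60721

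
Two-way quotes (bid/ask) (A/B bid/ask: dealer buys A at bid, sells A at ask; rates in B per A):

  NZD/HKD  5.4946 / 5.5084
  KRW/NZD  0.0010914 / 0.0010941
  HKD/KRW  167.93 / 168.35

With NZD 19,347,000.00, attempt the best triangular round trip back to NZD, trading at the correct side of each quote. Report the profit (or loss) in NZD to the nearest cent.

Best loop NZD → HKD → KRW → NZD:
NZD 19,347,000.00 × 5.4946 (sell NZD at bid) = HKD 106,304,026.20
HKD 106,304,026.20 × 167.93 (sell HKD at bid) = KRW 17,851,635,120
KRW 17,851,635,120 × 0.0010914 (sell KRW at bid) = NZD 19,483,274.57

Net profit: NZD 136,274.57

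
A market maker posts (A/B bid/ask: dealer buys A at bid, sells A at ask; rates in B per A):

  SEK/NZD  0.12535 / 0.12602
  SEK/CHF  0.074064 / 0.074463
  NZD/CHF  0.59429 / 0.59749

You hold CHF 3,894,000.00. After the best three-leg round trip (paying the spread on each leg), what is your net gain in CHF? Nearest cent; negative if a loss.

Best loop CHF → SEK → NZD → CHF:
CHF 3,894,000.00 ÷ 0.074463 (buy SEK at ask) = SEK 52,294,428.11
SEK 52,294,428.11 × 0.12535 (sell SEK at bid) = NZD 6,555,106.56
NZD 6,555,106.56 × 0.59429 (sell NZD at bid) = CHF 3,895,634.28

Net profit: CHF 1,634.28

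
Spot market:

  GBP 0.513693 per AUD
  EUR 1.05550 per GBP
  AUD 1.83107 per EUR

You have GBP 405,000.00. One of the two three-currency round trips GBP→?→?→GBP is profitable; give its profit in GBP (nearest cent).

Profit: GBP 2,932.39

Profitable loop is GBP → AUD → EUR → GBP:
GBP 405,000.00 ÷ 0.513693 = AUD 788,408.64
AUD 788,408.64 ÷ 1.83107 = EUR 430,572.64
EUR 430,572.64 ÷ 1.05550 = GBP 407,932.39
Profit = GBP 407,932.39 − GBP 405,000.00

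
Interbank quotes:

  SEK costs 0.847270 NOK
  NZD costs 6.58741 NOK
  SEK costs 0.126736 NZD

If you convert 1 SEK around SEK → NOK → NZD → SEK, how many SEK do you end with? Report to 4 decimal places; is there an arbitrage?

1.0149 (arbitrage exists)

Around SEK → NOK → NZD → SEK: 1 × 0.847270 ÷ 6.58741 ÷ 0.126736 = 1.014862
Product > 1; profitable direction is SEK → NOK → NZD → SEK.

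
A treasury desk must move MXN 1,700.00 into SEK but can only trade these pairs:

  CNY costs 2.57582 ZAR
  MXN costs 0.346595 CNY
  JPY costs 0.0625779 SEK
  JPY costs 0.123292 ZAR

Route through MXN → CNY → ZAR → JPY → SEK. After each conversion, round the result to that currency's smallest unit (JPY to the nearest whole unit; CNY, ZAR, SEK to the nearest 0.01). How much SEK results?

SEK 770.33

MXN 1,700.00 × 0.346595 = CNY 589.21
CNY 589.21 × 2.57582 = ZAR 1,517.70
ZAR 1,517.70 ÷ 0.123292 = JPY 12,310
JPY 12,310 × 0.0625779 = SEK 770.33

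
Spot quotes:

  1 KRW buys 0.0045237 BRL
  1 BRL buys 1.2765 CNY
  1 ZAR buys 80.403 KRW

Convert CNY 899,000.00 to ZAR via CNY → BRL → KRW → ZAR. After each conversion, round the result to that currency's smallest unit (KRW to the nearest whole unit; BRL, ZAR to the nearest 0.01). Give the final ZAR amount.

ZAR 1,936,300.80

CNY 899,000.00 ÷ 1.2765 = BRL 704,269.49
BRL 704,269.49 ÷ 0.0045237 = KRW 155,684,393
KRW 155,684,393 ÷ 80.403 = ZAR 1,936,300.80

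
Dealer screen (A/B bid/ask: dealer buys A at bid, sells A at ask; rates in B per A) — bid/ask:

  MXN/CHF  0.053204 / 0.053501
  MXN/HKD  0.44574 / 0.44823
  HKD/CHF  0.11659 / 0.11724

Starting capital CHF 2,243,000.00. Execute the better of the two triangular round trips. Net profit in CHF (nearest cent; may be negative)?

Best loop CHF → HKD → MXN → CHF:
CHF 2,243,000.00 ÷ 0.11724 (buy HKD at ask) = HKD 19,131,695.67
HKD 19,131,695.67 ÷ 0.44823 (buy MXN at ask) = MXN 42,682,764.80
MXN 42,682,764.80 × 0.053204 (sell MXN at bid) = CHF 2,270,893.82

Net profit: CHF 27,893.82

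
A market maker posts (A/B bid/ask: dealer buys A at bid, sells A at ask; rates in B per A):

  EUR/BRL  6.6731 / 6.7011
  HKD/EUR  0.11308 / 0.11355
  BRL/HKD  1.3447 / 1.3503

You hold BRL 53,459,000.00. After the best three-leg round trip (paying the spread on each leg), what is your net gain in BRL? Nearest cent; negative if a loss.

Net profit: BRL 785,994.36

Best loop BRL → HKD → EUR → BRL:
BRL 53,459,000.00 × 1.3447 (sell BRL at bid) = HKD 71,886,317.30
HKD 71,886,317.30 × 0.11308 (sell HKD at bid) = EUR 8,128,904.76
EUR 8,128,904.76 × 6.6731 (sell EUR at bid) = BRL 54,244,994.36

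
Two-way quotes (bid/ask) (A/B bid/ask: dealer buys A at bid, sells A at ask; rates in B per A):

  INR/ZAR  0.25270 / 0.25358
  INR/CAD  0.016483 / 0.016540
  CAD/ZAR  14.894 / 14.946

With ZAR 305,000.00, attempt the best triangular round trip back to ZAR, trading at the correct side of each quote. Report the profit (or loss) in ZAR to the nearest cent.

Best loop ZAR → CAD → INR → ZAR:
ZAR 305,000.00 ÷ 14.946 (buy CAD at ask) = CAD 20,406.80
CAD 20,406.80 ÷ 0.016540 (buy INR at ask) = INR 1,233,784.63
INR 1,233,784.63 × 0.25270 (sell INR at bid) = ZAR 311,777.38

Net profit: ZAR 6,777.38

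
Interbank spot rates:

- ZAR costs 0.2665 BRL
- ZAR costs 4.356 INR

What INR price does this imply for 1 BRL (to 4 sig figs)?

1 BRL ÷ 0.2665 = 3.75235 ZAR
3.75235 ZAR × 4.356 = 16.3452 INR

BRL/INR = 16.35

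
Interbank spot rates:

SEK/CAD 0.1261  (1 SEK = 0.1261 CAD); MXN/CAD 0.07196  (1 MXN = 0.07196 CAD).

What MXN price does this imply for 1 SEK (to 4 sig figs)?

SEK/MXN = 1.752

1 SEK × 0.1261 = 0.1261 CAD
0.1261 CAD ÷ 0.07196 = 1.75236 MXN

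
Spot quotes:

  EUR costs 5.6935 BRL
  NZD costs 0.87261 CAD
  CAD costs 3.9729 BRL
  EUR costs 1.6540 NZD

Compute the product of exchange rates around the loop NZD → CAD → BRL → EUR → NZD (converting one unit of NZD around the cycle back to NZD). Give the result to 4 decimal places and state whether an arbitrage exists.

1.0071 (arbitrage exists)

Around NZD → CAD → BRL → EUR → NZD: 1 × 0.87261 × 3.9729 ÷ 5.6935 × 1.6540 = 1.007126
Product > 1; profitable direction is NZD → CAD → BRL → EUR → NZD.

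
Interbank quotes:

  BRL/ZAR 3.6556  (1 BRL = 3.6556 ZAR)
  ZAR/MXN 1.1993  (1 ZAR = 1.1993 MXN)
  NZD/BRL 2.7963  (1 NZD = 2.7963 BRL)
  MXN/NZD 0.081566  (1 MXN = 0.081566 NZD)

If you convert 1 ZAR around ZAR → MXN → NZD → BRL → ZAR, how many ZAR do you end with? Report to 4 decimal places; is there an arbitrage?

Around ZAR → MXN → NZD → BRL → ZAR: 1 × 1.1993 × 0.081566 × 2.7963 × 3.6556 = 0.999953
Product ≈ 1 (deviation 0.005%, within rounding noise).

1.0000 (no arbitrage)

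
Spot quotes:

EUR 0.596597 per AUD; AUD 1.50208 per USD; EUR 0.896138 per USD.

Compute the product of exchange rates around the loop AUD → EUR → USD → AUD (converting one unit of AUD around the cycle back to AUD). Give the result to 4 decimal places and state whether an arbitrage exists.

1.0000 (no arbitrage)

Around AUD → EUR → USD → AUD: 1 × 0.596597 ÷ 0.896138 × 1.50208 = 0.999998
Product ≈ 1 (deviation 0.000%, within rounding noise).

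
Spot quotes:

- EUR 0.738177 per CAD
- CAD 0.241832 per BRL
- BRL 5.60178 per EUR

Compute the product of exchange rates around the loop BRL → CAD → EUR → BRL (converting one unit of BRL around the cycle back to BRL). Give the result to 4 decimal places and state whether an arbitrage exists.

1.0000 (no arbitrage)

Around BRL → CAD → EUR → BRL: 1 × 0.241832 × 0.738177 × 5.60178 = 1.000001
Product ≈ 1 (deviation 0.000%, within rounding noise).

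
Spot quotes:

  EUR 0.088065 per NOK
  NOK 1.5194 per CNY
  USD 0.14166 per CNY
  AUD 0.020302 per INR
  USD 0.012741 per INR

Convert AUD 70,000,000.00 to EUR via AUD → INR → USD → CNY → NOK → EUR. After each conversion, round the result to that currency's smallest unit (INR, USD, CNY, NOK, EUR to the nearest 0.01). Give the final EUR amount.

AUD 70,000,000.00 ÷ 0.020302 = INR 3,447,936,163.92
INR 3,447,936,163.92 × 0.012741 = USD 43,930,154.66
USD 43,930,154.66 ÷ 0.14166 = CNY 310,109,802.77
CNY 310,109,802.77 × 1.5194 = NOK 471,180,834.33
NOK 471,180,834.33 × 0.088065 = EUR 41,494,540.18

EUR 41,494,540.18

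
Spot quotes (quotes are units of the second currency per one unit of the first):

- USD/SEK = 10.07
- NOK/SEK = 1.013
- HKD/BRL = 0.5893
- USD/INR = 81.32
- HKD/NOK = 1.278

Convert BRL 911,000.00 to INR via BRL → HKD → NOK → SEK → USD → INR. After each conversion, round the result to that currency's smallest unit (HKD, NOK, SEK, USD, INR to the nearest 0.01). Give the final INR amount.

BRL 911,000.00 ÷ 0.5893 = HKD 1,545,901.92
HKD 1,545,901.92 × 1.278 = NOK 1,975,662.65
NOK 1,975,662.65 × 1.013 = SEK 2,001,346.26
SEK 2,001,346.26 ÷ 10.07 = USD 198,743.42
USD 198,743.42 × 81.32 = INR 16,161,814.91

INR 16,161,814.91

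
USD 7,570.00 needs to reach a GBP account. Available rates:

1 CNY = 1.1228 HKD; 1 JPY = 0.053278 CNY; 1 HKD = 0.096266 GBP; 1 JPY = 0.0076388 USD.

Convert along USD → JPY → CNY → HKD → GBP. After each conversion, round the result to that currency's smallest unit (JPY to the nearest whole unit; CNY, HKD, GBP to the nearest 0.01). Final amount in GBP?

USD 7,570.00 ÷ 0.0076388 = JPY 990,993
JPY 990,993 × 0.053278 = CNY 52,798.13
CNY 52,798.13 × 1.1228 = HKD 59,281.74
HKD 59,281.74 × 0.096266 = GBP 5,706.82

GBP 5,706.82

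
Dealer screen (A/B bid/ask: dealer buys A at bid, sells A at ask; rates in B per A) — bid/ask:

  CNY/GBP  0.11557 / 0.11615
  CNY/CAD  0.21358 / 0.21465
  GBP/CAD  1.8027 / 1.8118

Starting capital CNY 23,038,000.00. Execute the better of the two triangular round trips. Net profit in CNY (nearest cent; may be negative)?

Net profit: CNY 343,689.38

Best loop CNY → CAD → GBP → CNY:
CNY 23,038,000.00 × 0.21358 (sell CNY at bid) = CAD 4,920,456.04
CAD 4,920,456.04 ÷ 1.8118 (buy GBP at ask) = GBP 2,715,783.22
GBP 2,715,783.22 ÷ 0.11615 (buy CNY at ask) = CNY 23,381,689.38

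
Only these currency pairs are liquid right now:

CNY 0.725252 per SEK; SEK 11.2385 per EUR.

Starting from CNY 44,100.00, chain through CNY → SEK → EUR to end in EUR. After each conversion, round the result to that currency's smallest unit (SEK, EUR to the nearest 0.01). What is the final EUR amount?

EUR 5,410.55

CNY 44,100.00 ÷ 0.725252 = SEK 60,806.45
SEK 60,806.45 ÷ 11.2385 = EUR 5,410.55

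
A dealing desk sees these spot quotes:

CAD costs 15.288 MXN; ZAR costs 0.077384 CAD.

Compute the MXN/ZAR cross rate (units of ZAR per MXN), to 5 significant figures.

1 MXN ÷ 15.288 = 0.0654108 CAD
0.0654108 CAD ÷ 0.077384 = 0.845275 ZAR

MXN/ZAR = 0.84528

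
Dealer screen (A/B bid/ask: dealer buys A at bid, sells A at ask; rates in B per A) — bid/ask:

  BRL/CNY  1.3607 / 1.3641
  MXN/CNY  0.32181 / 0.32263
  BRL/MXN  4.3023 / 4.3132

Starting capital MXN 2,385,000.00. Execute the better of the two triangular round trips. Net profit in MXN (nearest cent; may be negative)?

Best loop MXN → CNY → BRL → MXN:
MXN 2,385,000.00 × 0.32181 (sell MXN at bid) = CNY 767,516.85
CNY 767,516.85 ÷ 1.3641 (buy BRL at ask) = BRL 562,654.39
BRL 562,654.39 × 4.3023 (sell BRL at bid) = MXN 2,420,707.97

Net profit: MXN 35,707.97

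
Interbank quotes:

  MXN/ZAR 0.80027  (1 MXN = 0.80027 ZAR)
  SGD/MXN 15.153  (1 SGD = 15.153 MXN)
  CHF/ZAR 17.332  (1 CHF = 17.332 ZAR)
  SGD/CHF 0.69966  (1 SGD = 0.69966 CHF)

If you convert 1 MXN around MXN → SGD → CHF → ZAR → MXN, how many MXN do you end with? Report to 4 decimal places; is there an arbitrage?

Around MXN → SGD → CHF → ZAR → MXN: 1 ÷ 15.153 × 0.69966 × 17.332 ÷ 0.80027 = 1.000001
Product ≈ 1 (deviation 0.000%, within rounding noise).

1.0000 (no arbitrage)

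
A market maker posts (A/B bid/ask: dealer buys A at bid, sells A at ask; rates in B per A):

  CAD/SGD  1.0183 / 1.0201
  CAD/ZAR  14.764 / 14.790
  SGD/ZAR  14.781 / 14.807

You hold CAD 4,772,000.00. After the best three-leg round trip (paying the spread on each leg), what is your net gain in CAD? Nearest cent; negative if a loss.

Best loop CAD → SGD → ZAR → CAD:
CAD 4,772,000.00 × 1.0183 (sell CAD at bid) = SGD 4,859,327.60
SGD 4,859,327.60 × 14.781 (sell SGD at bid) = ZAR 71,825,721.26
ZAR 71,825,721.26 ÷ 14.790 (buy CAD at ask) = CAD 4,856,370.61

Net profit: CAD 84,370.61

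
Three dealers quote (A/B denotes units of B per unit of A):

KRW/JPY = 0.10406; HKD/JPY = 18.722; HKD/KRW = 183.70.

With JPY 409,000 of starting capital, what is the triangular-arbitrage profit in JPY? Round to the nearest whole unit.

Profit: JPY 8,603

Profitable loop is JPY → HKD → KRW → JPY:
JPY 409,000 ÷ 18.722 = HKD 21,845.96
HKD 21,845.96 × 183.70 = KRW 4,013,102
KRW 4,013,102 × 0.10406 = JPY 417,603
Profit = JPY 417,603 − JPY 409,000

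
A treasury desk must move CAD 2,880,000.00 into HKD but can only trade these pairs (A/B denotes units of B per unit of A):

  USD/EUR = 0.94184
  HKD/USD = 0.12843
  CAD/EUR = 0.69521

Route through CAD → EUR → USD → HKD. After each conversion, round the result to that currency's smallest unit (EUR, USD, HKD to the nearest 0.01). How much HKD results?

CAD 2,880,000.00 × 0.69521 = EUR 2,002,204.80
EUR 2,002,204.80 ÷ 0.94184 = USD 2,125,843.88
USD 2,125,843.88 ÷ 0.12843 = HKD 16,552,549.09

HKD 16,552,549.09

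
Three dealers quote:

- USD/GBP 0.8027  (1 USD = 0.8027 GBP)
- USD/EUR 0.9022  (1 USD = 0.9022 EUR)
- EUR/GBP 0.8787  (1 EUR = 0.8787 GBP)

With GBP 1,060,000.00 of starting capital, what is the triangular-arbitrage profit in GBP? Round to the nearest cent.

Profitable loop is GBP → EUR → USD → GBP:
GBP 1,060,000.00 ÷ 0.8787 = EUR 1,206,327.53
EUR 1,206,327.53 ÷ 0.9022 = USD 1,337,095.47
USD 1,337,095.47 × 0.8027 = GBP 1,073,286.53
Profit = GBP 1,073,286.53 − GBP 1,060,000.00

Profit: GBP 13,286.53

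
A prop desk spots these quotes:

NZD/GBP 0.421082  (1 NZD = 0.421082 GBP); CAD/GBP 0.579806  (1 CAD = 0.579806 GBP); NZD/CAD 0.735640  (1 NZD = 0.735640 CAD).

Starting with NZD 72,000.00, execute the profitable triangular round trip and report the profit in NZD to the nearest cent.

Profitable loop is NZD → CAD → GBP → NZD:
NZD 72,000.00 × 0.735640 = CAD 52,966.08
CAD 52,966.08 × 0.579806 = GBP 30,710.05
GBP 30,710.05 ÷ 0.421082 = NZD 72,931.28
Profit = NZD 72,931.28 − NZD 72,000.00

Profit: NZD 931.28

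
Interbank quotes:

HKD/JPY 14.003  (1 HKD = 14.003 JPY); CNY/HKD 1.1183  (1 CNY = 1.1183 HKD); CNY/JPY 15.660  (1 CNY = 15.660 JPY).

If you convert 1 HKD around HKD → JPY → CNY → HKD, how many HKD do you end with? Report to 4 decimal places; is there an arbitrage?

Around HKD → JPY → CNY → HKD: 1 × 14.003 ÷ 15.660 × 1.1183 = 0.999972
Product ≈ 1 (deviation 0.003%, within rounding noise).

1.0000 (no arbitrage)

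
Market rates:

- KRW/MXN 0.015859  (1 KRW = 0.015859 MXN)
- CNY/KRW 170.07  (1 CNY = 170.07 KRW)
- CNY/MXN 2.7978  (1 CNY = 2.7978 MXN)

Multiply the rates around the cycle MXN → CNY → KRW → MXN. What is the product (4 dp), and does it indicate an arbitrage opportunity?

Around MXN → CNY → KRW → MXN: 1 ÷ 2.7978 × 170.07 × 0.015859 = 0.964022
Product < 1; profitable direction is MXN → KRW → CNY → MXN.

0.9640 (arbitrage exists)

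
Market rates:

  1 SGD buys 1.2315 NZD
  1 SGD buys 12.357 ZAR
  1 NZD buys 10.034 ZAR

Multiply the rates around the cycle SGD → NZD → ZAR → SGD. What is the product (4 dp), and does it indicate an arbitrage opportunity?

1.0000 (no arbitrage)

Around SGD → NZD → ZAR → SGD: 1 × 1.2315 × 10.034 ÷ 12.357 = 0.999990
Product ≈ 1 (deviation 0.001%, within rounding noise).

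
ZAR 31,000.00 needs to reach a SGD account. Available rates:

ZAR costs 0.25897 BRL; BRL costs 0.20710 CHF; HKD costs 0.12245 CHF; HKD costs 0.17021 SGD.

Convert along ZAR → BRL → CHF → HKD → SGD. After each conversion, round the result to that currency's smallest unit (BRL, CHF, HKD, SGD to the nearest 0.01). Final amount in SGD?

ZAR 31,000.00 × 0.25897 = BRL 8,028.07
BRL 8,028.07 × 0.20710 = CHF 1,662.61
CHF 1,662.61 ÷ 0.12245 = HKD 13,577.87
HKD 13,577.87 × 0.17021 = SGD 2,311.09

SGD 2,311.09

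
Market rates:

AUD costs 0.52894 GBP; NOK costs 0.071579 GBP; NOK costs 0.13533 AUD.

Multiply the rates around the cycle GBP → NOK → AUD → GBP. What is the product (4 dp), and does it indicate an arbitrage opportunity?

Around GBP → NOK → AUD → GBP: 1 ÷ 0.071579 × 0.13533 × 0.52894 = 1.000034
Product ≈ 1 (deviation 0.003%, within rounding noise).

1.0000 (no arbitrage)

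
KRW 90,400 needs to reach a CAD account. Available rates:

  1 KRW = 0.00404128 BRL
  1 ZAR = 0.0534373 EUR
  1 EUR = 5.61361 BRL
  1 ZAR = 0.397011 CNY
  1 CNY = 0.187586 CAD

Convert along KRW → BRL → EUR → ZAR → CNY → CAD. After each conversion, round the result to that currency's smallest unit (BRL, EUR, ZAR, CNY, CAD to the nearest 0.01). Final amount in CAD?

CAD 90.70

KRW 90,400 × 0.00404128 = BRL 365.33
BRL 365.33 ÷ 5.61361 = EUR 65.08
EUR 65.08 ÷ 0.0534373 = ZAR 1,217.88
ZAR 1,217.88 × 0.397011 = CNY 483.51
CNY 483.51 × 0.187586 = CAD 90.70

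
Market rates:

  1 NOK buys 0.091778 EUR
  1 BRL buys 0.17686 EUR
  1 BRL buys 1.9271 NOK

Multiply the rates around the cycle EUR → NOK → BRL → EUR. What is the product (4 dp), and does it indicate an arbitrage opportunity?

Around EUR → NOK → BRL → EUR: 1 ÷ 0.091778 ÷ 1.9271 × 0.17686 = 0.999970
Product ≈ 1 (deviation 0.003%, within rounding noise).

1.0000 (no arbitrage)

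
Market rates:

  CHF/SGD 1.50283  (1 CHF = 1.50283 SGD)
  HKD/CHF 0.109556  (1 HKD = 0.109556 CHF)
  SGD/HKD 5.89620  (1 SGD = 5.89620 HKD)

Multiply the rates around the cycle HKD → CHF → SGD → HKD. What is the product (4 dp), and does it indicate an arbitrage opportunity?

Around HKD → CHF → SGD → HKD: 1 × 0.109556 × 1.50283 × 5.89620 = 0.970774
Product < 1; profitable direction is HKD → SGD → CHF → HKD.

0.9708 (arbitrage exists)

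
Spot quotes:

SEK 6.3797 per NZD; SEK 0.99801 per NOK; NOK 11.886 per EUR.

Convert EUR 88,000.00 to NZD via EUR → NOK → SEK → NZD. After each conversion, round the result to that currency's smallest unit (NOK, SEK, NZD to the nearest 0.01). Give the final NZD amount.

NZD 163,626.27

EUR 88,000.00 × 11.886 = NOK 1,045,968.00
NOK 1,045,968.00 × 0.99801 = SEK 1,043,886.52
SEK 1,043,886.52 ÷ 6.3797 = NZD 163,626.27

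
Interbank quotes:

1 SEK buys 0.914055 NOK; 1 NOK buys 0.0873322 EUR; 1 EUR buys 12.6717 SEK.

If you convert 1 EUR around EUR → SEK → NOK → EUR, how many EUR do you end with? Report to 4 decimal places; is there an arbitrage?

Around EUR → SEK → NOK → EUR: 1 × 12.6717 × 0.914055 × 0.0873322 = 1.011537
Product > 1; profitable direction is EUR → SEK → NOK → EUR.

1.0115 (arbitrage exists)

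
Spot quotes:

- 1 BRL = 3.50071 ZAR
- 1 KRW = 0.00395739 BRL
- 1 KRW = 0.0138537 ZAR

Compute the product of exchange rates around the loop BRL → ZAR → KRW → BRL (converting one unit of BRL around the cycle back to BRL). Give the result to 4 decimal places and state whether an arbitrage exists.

Around BRL → ZAR → KRW → BRL: 1 × 3.50071 ÷ 0.0138537 × 0.00395739 = 0.999998
Product ≈ 1 (deviation 0.000%, within rounding noise).

1.0000 (no arbitrage)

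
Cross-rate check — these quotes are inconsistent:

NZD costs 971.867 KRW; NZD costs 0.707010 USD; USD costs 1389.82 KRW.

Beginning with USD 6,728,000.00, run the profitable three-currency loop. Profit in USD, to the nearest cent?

Profitable loop is USD → KRW → NZD → USD:
USD 6,728,000.00 × 1389.82 = KRW 9,350,708,960
KRW 9,350,708,960 ÷ 971.867 = NZD 9,621,387.45
NZD 9,621,387.45 × 0.707010 = USD 6,802,417.14
Profit = USD 6,802,417.14 − USD 6,728,000.00

Profit: USD 74,417.14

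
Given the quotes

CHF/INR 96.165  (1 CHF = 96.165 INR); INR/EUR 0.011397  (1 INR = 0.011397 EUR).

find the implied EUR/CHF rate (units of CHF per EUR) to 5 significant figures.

EUR/CHF = 0.91241

1 EUR ÷ 0.011397 = 87.7424 INR
87.7424 INR ÷ 96.165 = 0.912415 CHF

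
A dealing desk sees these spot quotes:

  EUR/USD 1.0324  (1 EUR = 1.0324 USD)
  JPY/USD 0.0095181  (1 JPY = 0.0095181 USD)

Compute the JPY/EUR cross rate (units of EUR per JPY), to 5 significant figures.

JPY/EUR = 0.0092194

1 JPY × 0.0095181 = 0.0095181 USD
0.0095181 USD ÷ 1.0324 = 0.00921939 EUR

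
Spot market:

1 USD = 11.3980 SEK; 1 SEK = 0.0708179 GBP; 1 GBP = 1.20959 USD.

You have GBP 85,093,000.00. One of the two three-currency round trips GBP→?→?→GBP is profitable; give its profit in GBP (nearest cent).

Profitable loop is GBP → SEK → USD → GBP:
GBP 85,093,000.00 ÷ 0.0708179 = SEK 1,201,574,743.11
SEK 1,201,574,743.11 ÷ 11.3980 = USD 105,419,787.95
USD 105,419,787.95 ÷ 1.20959 = GBP 87,153,322.99
Profit = GBP 87,153,322.99 − GBP 85,093,000.00

Profit: GBP 2,060,322.99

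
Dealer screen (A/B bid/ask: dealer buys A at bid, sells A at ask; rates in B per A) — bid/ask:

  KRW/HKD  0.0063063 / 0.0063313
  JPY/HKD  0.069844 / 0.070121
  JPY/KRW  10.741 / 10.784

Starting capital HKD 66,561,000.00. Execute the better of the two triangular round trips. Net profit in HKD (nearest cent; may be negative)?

Best loop HKD → KRW → JPY → HKD:
HKD 66,561,000.00 ÷ 0.0063313 (buy KRW at ask) = KRW 10,513,006,807
KRW 10,513,006,807 ÷ 10.784 (buy JPY at ask) = JPY 974,870,809
JPY 974,870,809 × 0.069844 (sell JPY at bid) = HKD 68,088,876.80

Net profit: HKD 1,527,876.80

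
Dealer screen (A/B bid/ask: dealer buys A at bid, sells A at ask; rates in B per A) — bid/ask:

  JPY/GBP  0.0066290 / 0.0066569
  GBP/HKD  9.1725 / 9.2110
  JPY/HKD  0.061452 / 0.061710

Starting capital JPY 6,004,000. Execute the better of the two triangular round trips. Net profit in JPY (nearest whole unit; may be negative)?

Net profit: JPY 13,248

Best loop JPY → HKD → GBP → JPY:
JPY 6,004,000 × 0.061452 (sell JPY at bid) = HKD 368,957.81
HKD 368,957.81 ÷ 9.2110 (buy GBP at ask) = GBP 40,056.22
GBP 40,056.22 ÷ 0.0066569 (buy JPY at ask) = JPY 6,017,248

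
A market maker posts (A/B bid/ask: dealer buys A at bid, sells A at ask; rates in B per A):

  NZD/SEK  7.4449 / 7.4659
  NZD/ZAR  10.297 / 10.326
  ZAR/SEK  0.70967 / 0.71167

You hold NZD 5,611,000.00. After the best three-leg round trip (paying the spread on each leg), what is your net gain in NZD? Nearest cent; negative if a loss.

Net profit: NZD 73,448.78

Best loop NZD → SEK → ZAR → NZD:
NZD 5,611,000.00 × 7.4449 (sell NZD at bid) = SEK 41,773,333.90
SEK 41,773,333.90 ÷ 0.71167 (buy ZAR at ask) = ZAR 58,697,618.14
ZAR 58,697,618.14 ÷ 10.326 (buy NZD at ask) = NZD 5,684,448.78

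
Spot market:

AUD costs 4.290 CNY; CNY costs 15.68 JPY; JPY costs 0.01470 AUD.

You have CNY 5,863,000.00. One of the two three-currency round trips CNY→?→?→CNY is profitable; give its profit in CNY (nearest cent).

Profitable loop is CNY → AUD → JPY → CNY:
CNY 5,863,000.00 ÷ 4.290 = AUD 1,366,666.67
AUD 1,366,666.67 ÷ 0.01470 = JPY 92,970,522
JPY 92,970,522 ÷ 15.68 = CNY 5,929,242.45
Profit = CNY 5,929,242.45 − CNY 5,863,000.00

Profit: CNY 66,242.45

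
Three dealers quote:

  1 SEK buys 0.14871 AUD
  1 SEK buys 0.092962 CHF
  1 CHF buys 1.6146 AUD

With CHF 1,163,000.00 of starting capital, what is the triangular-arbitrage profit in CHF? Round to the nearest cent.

Profit: CHF 10,842.82

Profitable loop is CHF → AUD → SEK → CHF:
CHF 1,163,000.00 × 1.6146 = AUD 1,877,779.80
AUD 1,877,779.80 ÷ 0.14871 = SEK 12,627,125.28
SEK 12,627,125.28 × 0.092962 = CHF 1,173,842.82
Profit = CHF 1,173,842.82 − CHF 1,163,000.00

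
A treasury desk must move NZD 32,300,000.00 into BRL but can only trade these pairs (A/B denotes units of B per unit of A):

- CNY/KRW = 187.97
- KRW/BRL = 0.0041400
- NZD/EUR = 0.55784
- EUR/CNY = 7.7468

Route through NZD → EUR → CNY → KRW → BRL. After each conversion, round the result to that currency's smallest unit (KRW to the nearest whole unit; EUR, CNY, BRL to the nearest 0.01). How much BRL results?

BRL 108,623,402.13

NZD 32,300,000.00 × 0.55784 = EUR 18,018,232.00
EUR 18,018,232.00 × 7.7468 = CNY 139,583,639.66
CNY 139,583,639.66 × 187.97 = KRW 26,237,536,747
KRW 26,237,536,747 × 0.0041400 = BRL 108,623,402.13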